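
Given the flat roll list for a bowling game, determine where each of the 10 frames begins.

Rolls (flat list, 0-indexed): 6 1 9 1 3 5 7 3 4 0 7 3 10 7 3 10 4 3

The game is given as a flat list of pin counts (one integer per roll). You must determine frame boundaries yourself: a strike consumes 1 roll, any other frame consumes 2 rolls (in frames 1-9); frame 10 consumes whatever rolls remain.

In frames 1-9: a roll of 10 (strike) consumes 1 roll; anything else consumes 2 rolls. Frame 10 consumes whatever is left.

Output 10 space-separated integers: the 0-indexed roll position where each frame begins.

Frame 1 starts at roll index 0: rolls=6,1 (sum=7), consumes 2 rolls
Frame 2 starts at roll index 2: rolls=9,1 (sum=10), consumes 2 rolls
Frame 3 starts at roll index 4: rolls=3,5 (sum=8), consumes 2 rolls
Frame 4 starts at roll index 6: rolls=7,3 (sum=10), consumes 2 rolls
Frame 5 starts at roll index 8: rolls=4,0 (sum=4), consumes 2 rolls
Frame 6 starts at roll index 10: rolls=7,3 (sum=10), consumes 2 rolls
Frame 7 starts at roll index 12: roll=10 (strike), consumes 1 roll
Frame 8 starts at roll index 13: rolls=7,3 (sum=10), consumes 2 rolls
Frame 9 starts at roll index 15: roll=10 (strike), consumes 1 roll
Frame 10 starts at roll index 16: 2 remaining rolls

Answer: 0 2 4 6 8 10 12 13 15 16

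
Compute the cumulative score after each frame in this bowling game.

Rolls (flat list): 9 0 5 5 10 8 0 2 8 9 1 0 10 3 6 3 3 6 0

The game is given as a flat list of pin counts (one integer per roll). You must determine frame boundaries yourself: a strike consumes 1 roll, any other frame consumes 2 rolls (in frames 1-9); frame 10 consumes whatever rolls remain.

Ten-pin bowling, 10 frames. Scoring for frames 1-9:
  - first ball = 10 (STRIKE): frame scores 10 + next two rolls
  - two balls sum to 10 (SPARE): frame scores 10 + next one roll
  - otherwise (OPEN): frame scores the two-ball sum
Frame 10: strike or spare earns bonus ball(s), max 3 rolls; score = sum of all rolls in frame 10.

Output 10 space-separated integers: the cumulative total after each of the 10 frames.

Frame 1: OPEN (9+0=9). Cumulative: 9
Frame 2: SPARE (5+5=10). 10 + next roll (10) = 20. Cumulative: 29
Frame 3: STRIKE. 10 + next two rolls (8+0) = 18. Cumulative: 47
Frame 4: OPEN (8+0=8). Cumulative: 55
Frame 5: SPARE (2+8=10). 10 + next roll (9) = 19. Cumulative: 74
Frame 6: SPARE (9+1=10). 10 + next roll (0) = 10. Cumulative: 84
Frame 7: SPARE (0+10=10). 10 + next roll (3) = 13. Cumulative: 97
Frame 8: OPEN (3+6=9). Cumulative: 106
Frame 9: OPEN (3+3=6). Cumulative: 112
Frame 10: OPEN. Sum of all frame-10 rolls (6+0) = 6. Cumulative: 118

Answer: 9 29 47 55 74 84 97 106 112 118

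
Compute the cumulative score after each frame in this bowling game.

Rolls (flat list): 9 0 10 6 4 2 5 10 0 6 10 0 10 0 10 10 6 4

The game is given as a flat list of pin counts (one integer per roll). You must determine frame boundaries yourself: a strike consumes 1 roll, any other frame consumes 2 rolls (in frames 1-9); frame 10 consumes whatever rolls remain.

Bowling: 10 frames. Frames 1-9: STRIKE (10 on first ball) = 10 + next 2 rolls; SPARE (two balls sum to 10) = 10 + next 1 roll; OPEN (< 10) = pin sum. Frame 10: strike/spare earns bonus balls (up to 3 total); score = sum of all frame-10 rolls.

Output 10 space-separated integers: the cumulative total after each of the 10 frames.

Answer: 9 29 41 48 64 70 90 100 120 140

Derivation:
Frame 1: OPEN (9+0=9). Cumulative: 9
Frame 2: STRIKE. 10 + next two rolls (6+4) = 20. Cumulative: 29
Frame 3: SPARE (6+4=10). 10 + next roll (2) = 12. Cumulative: 41
Frame 4: OPEN (2+5=7). Cumulative: 48
Frame 5: STRIKE. 10 + next two rolls (0+6) = 16. Cumulative: 64
Frame 6: OPEN (0+6=6). Cumulative: 70
Frame 7: STRIKE. 10 + next two rolls (0+10) = 20. Cumulative: 90
Frame 8: SPARE (0+10=10). 10 + next roll (0) = 10. Cumulative: 100
Frame 9: SPARE (0+10=10). 10 + next roll (10) = 20. Cumulative: 120
Frame 10: STRIKE. Sum of all frame-10 rolls (10+6+4) = 20. Cumulative: 140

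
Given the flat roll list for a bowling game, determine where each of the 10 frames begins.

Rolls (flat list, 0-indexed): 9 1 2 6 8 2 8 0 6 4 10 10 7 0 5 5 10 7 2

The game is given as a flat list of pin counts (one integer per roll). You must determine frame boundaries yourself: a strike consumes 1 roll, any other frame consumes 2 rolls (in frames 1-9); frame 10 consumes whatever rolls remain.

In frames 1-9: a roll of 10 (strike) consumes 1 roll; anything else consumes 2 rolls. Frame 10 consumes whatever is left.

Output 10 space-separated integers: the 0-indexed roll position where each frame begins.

Frame 1 starts at roll index 0: rolls=9,1 (sum=10), consumes 2 rolls
Frame 2 starts at roll index 2: rolls=2,6 (sum=8), consumes 2 rolls
Frame 3 starts at roll index 4: rolls=8,2 (sum=10), consumes 2 rolls
Frame 4 starts at roll index 6: rolls=8,0 (sum=8), consumes 2 rolls
Frame 5 starts at roll index 8: rolls=6,4 (sum=10), consumes 2 rolls
Frame 6 starts at roll index 10: roll=10 (strike), consumes 1 roll
Frame 7 starts at roll index 11: roll=10 (strike), consumes 1 roll
Frame 8 starts at roll index 12: rolls=7,0 (sum=7), consumes 2 rolls
Frame 9 starts at roll index 14: rolls=5,5 (sum=10), consumes 2 rolls
Frame 10 starts at roll index 16: 3 remaining rolls

Answer: 0 2 4 6 8 10 11 12 14 16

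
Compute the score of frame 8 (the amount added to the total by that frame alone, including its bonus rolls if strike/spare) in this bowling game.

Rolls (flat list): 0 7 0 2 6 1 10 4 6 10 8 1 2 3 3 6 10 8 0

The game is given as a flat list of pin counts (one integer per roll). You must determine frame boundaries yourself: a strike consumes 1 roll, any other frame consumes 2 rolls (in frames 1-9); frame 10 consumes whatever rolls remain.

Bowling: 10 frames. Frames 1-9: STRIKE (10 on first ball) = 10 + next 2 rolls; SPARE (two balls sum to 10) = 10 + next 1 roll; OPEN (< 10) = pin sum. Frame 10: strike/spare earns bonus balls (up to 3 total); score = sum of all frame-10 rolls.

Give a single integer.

Frame 1: OPEN (0+7=7). Cumulative: 7
Frame 2: OPEN (0+2=2). Cumulative: 9
Frame 3: OPEN (6+1=7). Cumulative: 16
Frame 4: STRIKE. 10 + next two rolls (4+6) = 20. Cumulative: 36
Frame 5: SPARE (4+6=10). 10 + next roll (10) = 20. Cumulative: 56
Frame 6: STRIKE. 10 + next two rolls (8+1) = 19. Cumulative: 75
Frame 7: OPEN (8+1=9). Cumulative: 84
Frame 8: OPEN (2+3=5). Cumulative: 89
Frame 9: OPEN (3+6=9). Cumulative: 98
Frame 10: STRIKE. Sum of all frame-10 rolls (10+8+0) = 18. Cumulative: 116

Answer: 5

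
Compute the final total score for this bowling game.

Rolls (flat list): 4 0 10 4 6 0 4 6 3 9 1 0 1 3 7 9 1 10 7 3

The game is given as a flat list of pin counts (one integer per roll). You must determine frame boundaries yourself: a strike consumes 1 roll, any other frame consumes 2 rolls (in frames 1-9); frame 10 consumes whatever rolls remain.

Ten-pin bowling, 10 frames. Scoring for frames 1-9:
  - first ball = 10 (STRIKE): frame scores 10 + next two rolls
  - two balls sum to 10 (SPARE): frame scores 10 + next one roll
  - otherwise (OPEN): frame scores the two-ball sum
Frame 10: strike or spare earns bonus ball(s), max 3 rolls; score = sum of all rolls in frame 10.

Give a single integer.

Answer: 117

Derivation:
Frame 1: OPEN (4+0=4). Cumulative: 4
Frame 2: STRIKE. 10 + next two rolls (4+6) = 20. Cumulative: 24
Frame 3: SPARE (4+6=10). 10 + next roll (0) = 10. Cumulative: 34
Frame 4: OPEN (0+4=4). Cumulative: 38
Frame 5: OPEN (6+3=9). Cumulative: 47
Frame 6: SPARE (9+1=10). 10 + next roll (0) = 10. Cumulative: 57
Frame 7: OPEN (0+1=1). Cumulative: 58
Frame 8: SPARE (3+7=10). 10 + next roll (9) = 19. Cumulative: 77
Frame 9: SPARE (9+1=10). 10 + next roll (10) = 20. Cumulative: 97
Frame 10: STRIKE. Sum of all frame-10 rolls (10+7+3) = 20. Cumulative: 117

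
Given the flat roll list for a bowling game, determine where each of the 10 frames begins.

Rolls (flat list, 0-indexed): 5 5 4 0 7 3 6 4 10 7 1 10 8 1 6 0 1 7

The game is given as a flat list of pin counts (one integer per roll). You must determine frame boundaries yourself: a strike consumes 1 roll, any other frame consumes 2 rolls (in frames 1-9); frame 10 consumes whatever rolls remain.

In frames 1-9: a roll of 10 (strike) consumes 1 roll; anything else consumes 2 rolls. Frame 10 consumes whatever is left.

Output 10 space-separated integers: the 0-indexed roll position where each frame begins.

Frame 1 starts at roll index 0: rolls=5,5 (sum=10), consumes 2 rolls
Frame 2 starts at roll index 2: rolls=4,0 (sum=4), consumes 2 rolls
Frame 3 starts at roll index 4: rolls=7,3 (sum=10), consumes 2 rolls
Frame 4 starts at roll index 6: rolls=6,4 (sum=10), consumes 2 rolls
Frame 5 starts at roll index 8: roll=10 (strike), consumes 1 roll
Frame 6 starts at roll index 9: rolls=7,1 (sum=8), consumes 2 rolls
Frame 7 starts at roll index 11: roll=10 (strike), consumes 1 roll
Frame 8 starts at roll index 12: rolls=8,1 (sum=9), consumes 2 rolls
Frame 9 starts at roll index 14: rolls=6,0 (sum=6), consumes 2 rolls
Frame 10 starts at roll index 16: 2 remaining rolls

Answer: 0 2 4 6 8 9 11 12 14 16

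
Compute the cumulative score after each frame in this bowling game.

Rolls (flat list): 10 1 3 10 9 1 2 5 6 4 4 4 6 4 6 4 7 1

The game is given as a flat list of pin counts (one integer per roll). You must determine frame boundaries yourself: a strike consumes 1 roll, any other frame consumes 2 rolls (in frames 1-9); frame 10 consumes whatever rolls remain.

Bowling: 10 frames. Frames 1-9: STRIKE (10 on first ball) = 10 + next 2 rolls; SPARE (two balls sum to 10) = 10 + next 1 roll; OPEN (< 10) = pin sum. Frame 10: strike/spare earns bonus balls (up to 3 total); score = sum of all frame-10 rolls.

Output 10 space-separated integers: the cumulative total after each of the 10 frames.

Answer: 14 18 38 50 57 71 79 95 112 120

Derivation:
Frame 1: STRIKE. 10 + next two rolls (1+3) = 14. Cumulative: 14
Frame 2: OPEN (1+3=4). Cumulative: 18
Frame 3: STRIKE. 10 + next two rolls (9+1) = 20. Cumulative: 38
Frame 4: SPARE (9+1=10). 10 + next roll (2) = 12. Cumulative: 50
Frame 5: OPEN (2+5=7). Cumulative: 57
Frame 6: SPARE (6+4=10). 10 + next roll (4) = 14. Cumulative: 71
Frame 7: OPEN (4+4=8). Cumulative: 79
Frame 8: SPARE (6+4=10). 10 + next roll (6) = 16. Cumulative: 95
Frame 9: SPARE (6+4=10). 10 + next roll (7) = 17. Cumulative: 112
Frame 10: OPEN. Sum of all frame-10 rolls (7+1) = 8. Cumulative: 120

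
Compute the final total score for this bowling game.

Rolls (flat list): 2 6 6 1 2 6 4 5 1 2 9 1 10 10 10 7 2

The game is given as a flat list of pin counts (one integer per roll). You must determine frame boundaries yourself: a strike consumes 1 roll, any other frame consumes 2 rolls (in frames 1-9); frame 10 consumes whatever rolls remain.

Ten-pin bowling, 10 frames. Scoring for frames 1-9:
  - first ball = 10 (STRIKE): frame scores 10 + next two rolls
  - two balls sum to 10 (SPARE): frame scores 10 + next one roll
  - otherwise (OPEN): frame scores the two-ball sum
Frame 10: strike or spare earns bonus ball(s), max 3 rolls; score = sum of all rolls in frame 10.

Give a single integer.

Frame 1: OPEN (2+6=8). Cumulative: 8
Frame 2: OPEN (6+1=7). Cumulative: 15
Frame 3: OPEN (2+6=8). Cumulative: 23
Frame 4: OPEN (4+5=9). Cumulative: 32
Frame 5: OPEN (1+2=3). Cumulative: 35
Frame 6: SPARE (9+1=10). 10 + next roll (10) = 20. Cumulative: 55
Frame 7: STRIKE. 10 + next two rolls (10+10) = 30. Cumulative: 85
Frame 8: STRIKE. 10 + next two rolls (10+7) = 27. Cumulative: 112
Frame 9: STRIKE. 10 + next two rolls (7+2) = 19. Cumulative: 131
Frame 10: OPEN. Sum of all frame-10 rolls (7+2) = 9. Cumulative: 140

Answer: 140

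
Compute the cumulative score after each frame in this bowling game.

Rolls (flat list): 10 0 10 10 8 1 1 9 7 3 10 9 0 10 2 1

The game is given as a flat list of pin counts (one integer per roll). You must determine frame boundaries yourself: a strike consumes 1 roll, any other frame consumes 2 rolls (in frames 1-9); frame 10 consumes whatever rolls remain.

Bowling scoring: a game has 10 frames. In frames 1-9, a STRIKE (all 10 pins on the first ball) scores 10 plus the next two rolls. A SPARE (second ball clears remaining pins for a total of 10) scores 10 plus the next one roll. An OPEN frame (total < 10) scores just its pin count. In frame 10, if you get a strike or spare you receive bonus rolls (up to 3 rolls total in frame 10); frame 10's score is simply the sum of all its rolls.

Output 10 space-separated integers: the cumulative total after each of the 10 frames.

Answer: 20 40 59 68 85 105 124 133 146 149

Derivation:
Frame 1: STRIKE. 10 + next two rolls (0+10) = 20. Cumulative: 20
Frame 2: SPARE (0+10=10). 10 + next roll (10) = 20. Cumulative: 40
Frame 3: STRIKE. 10 + next two rolls (8+1) = 19. Cumulative: 59
Frame 4: OPEN (8+1=9). Cumulative: 68
Frame 5: SPARE (1+9=10). 10 + next roll (7) = 17. Cumulative: 85
Frame 6: SPARE (7+3=10). 10 + next roll (10) = 20. Cumulative: 105
Frame 7: STRIKE. 10 + next two rolls (9+0) = 19. Cumulative: 124
Frame 8: OPEN (9+0=9). Cumulative: 133
Frame 9: STRIKE. 10 + next two rolls (2+1) = 13. Cumulative: 146
Frame 10: OPEN. Sum of all frame-10 rolls (2+1) = 3. Cumulative: 149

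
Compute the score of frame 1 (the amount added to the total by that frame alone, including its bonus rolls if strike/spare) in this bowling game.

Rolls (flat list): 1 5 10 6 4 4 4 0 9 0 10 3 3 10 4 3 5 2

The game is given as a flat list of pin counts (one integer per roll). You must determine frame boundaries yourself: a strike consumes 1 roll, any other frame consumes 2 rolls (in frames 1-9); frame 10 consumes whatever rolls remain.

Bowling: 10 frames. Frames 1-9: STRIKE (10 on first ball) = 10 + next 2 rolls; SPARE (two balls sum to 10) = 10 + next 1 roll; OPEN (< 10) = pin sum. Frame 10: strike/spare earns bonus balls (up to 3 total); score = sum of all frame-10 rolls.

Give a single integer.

Frame 1: OPEN (1+5=6). Cumulative: 6
Frame 2: STRIKE. 10 + next two rolls (6+4) = 20. Cumulative: 26
Frame 3: SPARE (6+4=10). 10 + next roll (4) = 14. Cumulative: 40

Answer: 6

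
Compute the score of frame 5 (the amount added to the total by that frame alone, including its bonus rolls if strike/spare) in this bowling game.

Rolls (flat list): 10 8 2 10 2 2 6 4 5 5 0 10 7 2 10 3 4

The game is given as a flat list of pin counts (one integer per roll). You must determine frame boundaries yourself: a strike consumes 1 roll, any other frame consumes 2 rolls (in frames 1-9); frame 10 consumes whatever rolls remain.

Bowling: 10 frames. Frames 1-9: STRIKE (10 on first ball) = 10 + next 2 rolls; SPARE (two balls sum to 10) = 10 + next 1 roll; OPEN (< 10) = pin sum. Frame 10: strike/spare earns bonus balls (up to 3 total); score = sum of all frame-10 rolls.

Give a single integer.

Answer: 15

Derivation:
Frame 1: STRIKE. 10 + next two rolls (8+2) = 20. Cumulative: 20
Frame 2: SPARE (8+2=10). 10 + next roll (10) = 20. Cumulative: 40
Frame 3: STRIKE. 10 + next two rolls (2+2) = 14. Cumulative: 54
Frame 4: OPEN (2+2=4). Cumulative: 58
Frame 5: SPARE (6+4=10). 10 + next roll (5) = 15. Cumulative: 73
Frame 6: SPARE (5+5=10). 10 + next roll (0) = 10. Cumulative: 83
Frame 7: SPARE (0+10=10). 10 + next roll (7) = 17. Cumulative: 100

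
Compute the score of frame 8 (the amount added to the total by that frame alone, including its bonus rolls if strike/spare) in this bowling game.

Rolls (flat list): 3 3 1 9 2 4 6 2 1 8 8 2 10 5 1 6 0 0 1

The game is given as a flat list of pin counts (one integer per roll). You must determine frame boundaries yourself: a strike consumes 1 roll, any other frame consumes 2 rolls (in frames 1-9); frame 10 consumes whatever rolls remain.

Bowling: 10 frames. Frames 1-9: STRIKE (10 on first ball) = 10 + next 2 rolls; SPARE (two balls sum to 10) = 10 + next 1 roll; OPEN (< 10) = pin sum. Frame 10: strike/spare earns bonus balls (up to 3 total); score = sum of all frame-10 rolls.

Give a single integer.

Answer: 6

Derivation:
Frame 1: OPEN (3+3=6). Cumulative: 6
Frame 2: SPARE (1+9=10). 10 + next roll (2) = 12. Cumulative: 18
Frame 3: OPEN (2+4=6). Cumulative: 24
Frame 4: OPEN (6+2=8). Cumulative: 32
Frame 5: OPEN (1+8=9). Cumulative: 41
Frame 6: SPARE (8+2=10). 10 + next roll (10) = 20. Cumulative: 61
Frame 7: STRIKE. 10 + next two rolls (5+1) = 16. Cumulative: 77
Frame 8: OPEN (5+1=6). Cumulative: 83
Frame 9: OPEN (6+0=6). Cumulative: 89
Frame 10: OPEN. Sum of all frame-10 rolls (0+1) = 1. Cumulative: 90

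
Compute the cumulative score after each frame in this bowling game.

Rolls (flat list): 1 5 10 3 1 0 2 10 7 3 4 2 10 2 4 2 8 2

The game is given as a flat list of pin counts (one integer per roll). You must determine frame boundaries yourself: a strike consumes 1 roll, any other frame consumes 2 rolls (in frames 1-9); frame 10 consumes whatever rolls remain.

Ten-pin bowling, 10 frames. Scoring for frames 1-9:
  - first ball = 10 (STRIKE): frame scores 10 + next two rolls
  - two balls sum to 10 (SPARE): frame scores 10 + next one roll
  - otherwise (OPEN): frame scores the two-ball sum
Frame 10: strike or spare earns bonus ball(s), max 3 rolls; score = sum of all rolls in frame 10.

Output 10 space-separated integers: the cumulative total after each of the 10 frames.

Answer: 6 20 24 26 46 60 66 82 88 100

Derivation:
Frame 1: OPEN (1+5=6). Cumulative: 6
Frame 2: STRIKE. 10 + next two rolls (3+1) = 14. Cumulative: 20
Frame 3: OPEN (3+1=4). Cumulative: 24
Frame 4: OPEN (0+2=2). Cumulative: 26
Frame 5: STRIKE. 10 + next two rolls (7+3) = 20. Cumulative: 46
Frame 6: SPARE (7+3=10). 10 + next roll (4) = 14. Cumulative: 60
Frame 7: OPEN (4+2=6). Cumulative: 66
Frame 8: STRIKE. 10 + next two rolls (2+4) = 16. Cumulative: 82
Frame 9: OPEN (2+4=6). Cumulative: 88
Frame 10: SPARE. Sum of all frame-10 rolls (2+8+2) = 12. Cumulative: 100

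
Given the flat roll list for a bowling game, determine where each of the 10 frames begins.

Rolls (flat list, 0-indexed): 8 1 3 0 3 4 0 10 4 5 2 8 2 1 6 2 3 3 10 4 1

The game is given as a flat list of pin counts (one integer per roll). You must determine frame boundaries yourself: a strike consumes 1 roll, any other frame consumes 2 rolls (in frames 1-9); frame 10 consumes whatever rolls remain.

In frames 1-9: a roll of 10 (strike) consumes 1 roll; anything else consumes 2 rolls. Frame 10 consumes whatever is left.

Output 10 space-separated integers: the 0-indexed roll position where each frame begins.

Frame 1 starts at roll index 0: rolls=8,1 (sum=9), consumes 2 rolls
Frame 2 starts at roll index 2: rolls=3,0 (sum=3), consumes 2 rolls
Frame 3 starts at roll index 4: rolls=3,4 (sum=7), consumes 2 rolls
Frame 4 starts at roll index 6: rolls=0,10 (sum=10), consumes 2 rolls
Frame 5 starts at roll index 8: rolls=4,5 (sum=9), consumes 2 rolls
Frame 6 starts at roll index 10: rolls=2,8 (sum=10), consumes 2 rolls
Frame 7 starts at roll index 12: rolls=2,1 (sum=3), consumes 2 rolls
Frame 8 starts at roll index 14: rolls=6,2 (sum=8), consumes 2 rolls
Frame 9 starts at roll index 16: rolls=3,3 (sum=6), consumes 2 rolls
Frame 10 starts at roll index 18: 3 remaining rolls

Answer: 0 2 4 6 8 10 12 14 16 18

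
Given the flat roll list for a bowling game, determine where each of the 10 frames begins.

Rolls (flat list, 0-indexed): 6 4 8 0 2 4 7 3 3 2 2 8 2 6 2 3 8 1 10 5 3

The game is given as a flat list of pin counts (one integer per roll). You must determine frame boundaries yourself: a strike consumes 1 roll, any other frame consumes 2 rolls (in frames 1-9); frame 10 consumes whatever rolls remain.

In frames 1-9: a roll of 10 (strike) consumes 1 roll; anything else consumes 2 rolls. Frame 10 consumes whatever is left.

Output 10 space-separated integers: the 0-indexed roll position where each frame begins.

Answer: 0 2 4 6 8 10 12 14 16 18

Derivation:
Frame 1 starts at roll index 0: rolls=6,4 (sum=10), consumes 2 rolls
Frame 2 starts at roll index 2: rolls=8,0 (sum=8), consumes 2 rolls
Frame 3 starts at roll index 4: rolls=2,4 (sum=6), consumes 2 rolls
Frame 4 starts at roll index 6: rolls=7,3 (sum=10), consumes 2 rolls
Frame 5 starts at roll index 8: rolls=3,2 (sum=5), consumes 2 rolls
Frame 6 starts at roll index 10: rolls=2,8 (sum=10), consumes 2 rolls
Frame 7 starts at roll index 12: rolls=2,6 (sum=8), consumes 2 rolls
Frame 8 starts at roll index 14: rolls=2,3 (sum=5), consumes 2 rolls
Frame 9 starts at roll index 16: rolls=8,1 (sum=9), consumes 2 rolls
Frame 10 starts at roll index 18: 3 remaining rolls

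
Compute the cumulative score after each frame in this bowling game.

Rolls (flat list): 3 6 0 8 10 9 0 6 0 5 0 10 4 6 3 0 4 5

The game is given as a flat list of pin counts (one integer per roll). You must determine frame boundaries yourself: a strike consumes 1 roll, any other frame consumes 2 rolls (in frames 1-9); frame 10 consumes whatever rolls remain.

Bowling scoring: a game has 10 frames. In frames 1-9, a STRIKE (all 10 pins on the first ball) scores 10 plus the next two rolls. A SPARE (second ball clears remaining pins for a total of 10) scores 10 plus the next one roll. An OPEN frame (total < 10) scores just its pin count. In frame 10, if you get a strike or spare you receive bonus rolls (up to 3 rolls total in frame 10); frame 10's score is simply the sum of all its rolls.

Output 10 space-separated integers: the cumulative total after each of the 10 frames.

Answer: 9 17 36 45 51 56 76 89 92 101

Derivation:
Frame 1: OPEN (3+6=9). Cumulative: 9
Frame 2: OPEN (0+8=8). Cumulative: 17
Frame 3: STRIKE. 10 + next two rolls (9+0) = 19. Cumulative: 36
Frame 4: OPEN (9+0=9). Cumulative: 45
Frame 5: OPEN (6+0=6). Cumulative: 51
Frame 6: OPEN (5+0=5). Cumulative: 56
Frame 7: STRIKE. 10 + next two rolls (4+6) = 20. Cumulative: 76
Frame 8: SPARE (4+6=10). 10 + next roll (3) = 13. Cumulative: 89
Frame 9: OPEN (3+0=3). Cumulative: 92
Frame 10: OPEN. Sum of all frame-10 rolls (4+5) = 9. Cumulative: 101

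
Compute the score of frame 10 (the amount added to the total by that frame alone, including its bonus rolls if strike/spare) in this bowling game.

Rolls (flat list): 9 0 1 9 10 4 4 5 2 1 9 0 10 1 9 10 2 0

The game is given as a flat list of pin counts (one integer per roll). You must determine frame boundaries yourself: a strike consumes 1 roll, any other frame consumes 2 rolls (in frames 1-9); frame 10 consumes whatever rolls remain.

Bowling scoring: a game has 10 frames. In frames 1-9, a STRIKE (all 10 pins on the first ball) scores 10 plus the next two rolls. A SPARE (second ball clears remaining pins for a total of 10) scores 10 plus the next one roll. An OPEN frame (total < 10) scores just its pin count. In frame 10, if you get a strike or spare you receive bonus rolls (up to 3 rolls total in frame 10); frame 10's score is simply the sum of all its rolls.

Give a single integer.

Frame 1: OPEN (9+0=9). Cumulative: 9
Frame 2: SPARE (1+9=10). 10 + next roll (10) = 20. Cumulative: 29
Frame 3: STRIKE. 10 + next two rolls (4+4) = 18. Cumulative: 47
Frame 4: OPEN (4+4=8). Cumulative: 55
Frame 5: OPEN (5+2=7). Cumulative: 62
Frame 6: SPARE (1+9=10). 10 + next roll (0) = 10. Cumulative: 72
Frame 7: SPARE (0+10=10). 10 + next roll (1) = 11. Cumulative: 83
Frame 8: SPARE (1+9=10). 10 + next roll (10) = 20. Cumulative: 103
Frame 9: STRIKE. 10 + next two rolls (2+0) = 12. Cumulative: 115
Frame 10: OPEN. Sum of all frame-10 rolls (2+0) = 2. Cumulative: 117

Answer: 2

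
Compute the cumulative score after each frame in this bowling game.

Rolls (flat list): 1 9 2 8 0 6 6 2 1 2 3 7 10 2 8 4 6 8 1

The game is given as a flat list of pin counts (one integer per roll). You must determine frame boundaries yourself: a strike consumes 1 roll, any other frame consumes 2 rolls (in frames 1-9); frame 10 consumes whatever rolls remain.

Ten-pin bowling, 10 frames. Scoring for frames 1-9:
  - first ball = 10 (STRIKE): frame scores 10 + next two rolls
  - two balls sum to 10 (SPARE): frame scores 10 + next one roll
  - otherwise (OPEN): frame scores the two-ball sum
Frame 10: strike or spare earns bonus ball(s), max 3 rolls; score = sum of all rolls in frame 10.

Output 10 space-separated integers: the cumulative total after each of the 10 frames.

Frame 1: SPARE (1+9=10). 10 + next roll (2) = 12. Cumulative: 12
Frame 2: SPARE (2+8=10). 10 + next roll (0) = 10. Cumulative: 22
Frame 3: OPEN (0+6=6). Cumulative: 28
Frame 4: OPEN (6+2=8). Cumulative: 36
Frame 5: OPEN (1+2=3). Cumulative: 39
Frame 6: SPARE (3+7=10). 10 + next roll (10) = 20. Cumulative: 59
Frame 7: STRIKE. 10 + next two rolls (2+8) = 20. Cumulative: 79
Frame 8: SPARE (2+8=10). 10 + next roll (4) = 14. Cumulative: 93
Frame 9: SPARE (4+6=10). 10 + next roll (8) = 18. Cumulative: 111
Frame 10: OPEN. Sum of all frame-10 rolls (8+1) = 9. Cumulative: 120

Answer: 12 22 28 36 39 59 79 93 111 120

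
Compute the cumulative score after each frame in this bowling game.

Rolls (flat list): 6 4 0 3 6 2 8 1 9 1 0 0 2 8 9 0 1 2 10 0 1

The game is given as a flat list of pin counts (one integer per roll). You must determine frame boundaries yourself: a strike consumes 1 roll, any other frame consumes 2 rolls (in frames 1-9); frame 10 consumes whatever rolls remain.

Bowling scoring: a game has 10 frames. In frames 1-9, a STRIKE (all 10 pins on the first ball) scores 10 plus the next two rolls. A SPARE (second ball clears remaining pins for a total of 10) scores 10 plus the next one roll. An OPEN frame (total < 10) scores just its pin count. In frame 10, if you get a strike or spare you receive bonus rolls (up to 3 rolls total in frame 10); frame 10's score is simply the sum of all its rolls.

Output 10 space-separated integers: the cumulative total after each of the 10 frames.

Answer: 10 13 21 30 40 40 59 68 71 82

Derivation:
Frame 1: SPARE (6+4=10). 10 + next roll (0) = 10. Cumulative: 10
Frame 2: OPEN (0+3=3). Cumulative: 13
Frame 3: OPEN (6+2=8). Cumulative: 21
Frame 4: OPEN (8+1=9). Cumulative: 30
Frame 5: SPARE (9+1=10). 10 + next roll (0) = 10. Cumulative: 40
Frame 6: OPEN (0+0=0). Cumulative: 40
Frame 7: SPARE (2+8=10). 10 + next roll (9) = 19. Cumulative: 59
Frame 8: OPEN (9+0=9). Cumulative: 68
Frame 9: OPEN (1+2=3). Cumulative: 71
Frame 10: STRIKE. Sum of all frame-10 rolls (10+0+1) = 11. Cumulative: 82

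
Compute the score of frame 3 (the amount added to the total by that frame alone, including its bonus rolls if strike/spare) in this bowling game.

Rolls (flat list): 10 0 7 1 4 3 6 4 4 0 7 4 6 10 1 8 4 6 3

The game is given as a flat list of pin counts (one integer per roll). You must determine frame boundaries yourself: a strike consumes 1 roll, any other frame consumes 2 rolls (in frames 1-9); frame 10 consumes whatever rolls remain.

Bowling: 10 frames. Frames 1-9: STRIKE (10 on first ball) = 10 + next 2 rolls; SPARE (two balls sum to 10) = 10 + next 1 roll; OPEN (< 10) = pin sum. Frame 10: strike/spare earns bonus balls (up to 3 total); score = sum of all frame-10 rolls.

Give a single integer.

Frame 1: STRIKE. 10 + next two rolls (0+7) = 17. Cumulative: 17
Frame 2: OPEN (0+7=7). Cumulative: 24
Frame 3: OPEN (1+4=5). Cumulative: 29
Frame 4: OPEN (3+6=9). Cumulative: 38
Frame 5: OPEN (4+4=8). Cumulative: 46

Answer: 5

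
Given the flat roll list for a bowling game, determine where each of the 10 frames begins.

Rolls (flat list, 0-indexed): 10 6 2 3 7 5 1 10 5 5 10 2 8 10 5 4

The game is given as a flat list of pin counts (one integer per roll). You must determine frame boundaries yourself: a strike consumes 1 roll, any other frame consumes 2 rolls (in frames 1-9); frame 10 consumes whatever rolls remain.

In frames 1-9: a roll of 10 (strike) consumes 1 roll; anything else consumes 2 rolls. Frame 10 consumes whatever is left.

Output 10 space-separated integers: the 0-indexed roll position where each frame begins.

Frame 1 starts at roll index 0: roll=10 (strike), consumes 1 roll
Frame 2 starts at roll index 1: rolls=6,2 (sum=8), consumes 2 rolls
Frame 3 starts at roll index 3: rolls=3,7 (sum=10), consumes 2 rolls
Frame 4 starts at roll index 5: rolls=5,1 (sum=6), consumes 2 rolls
Frame 5 starts at roll index 7: roll=10 (strike), consumes 1 roll
Frame 6 starts at roll index 8: rolls=5,5 (sum=10), consumes 2 rolls
Frame 7 starts at roll index 10: roll=10 (strike), consumes 1 roll
Frame 8 starts at roll index 11: rolls=2,8 (sum=10), consumes 2 rolls
Frame 9 starts at roll index 13: roll=10 (strike), consumes 1 roll
Frame 10 starts at roll index 14: 2 remaining rolls

Answer: 0 1 3 5 7 8 10 11 13 14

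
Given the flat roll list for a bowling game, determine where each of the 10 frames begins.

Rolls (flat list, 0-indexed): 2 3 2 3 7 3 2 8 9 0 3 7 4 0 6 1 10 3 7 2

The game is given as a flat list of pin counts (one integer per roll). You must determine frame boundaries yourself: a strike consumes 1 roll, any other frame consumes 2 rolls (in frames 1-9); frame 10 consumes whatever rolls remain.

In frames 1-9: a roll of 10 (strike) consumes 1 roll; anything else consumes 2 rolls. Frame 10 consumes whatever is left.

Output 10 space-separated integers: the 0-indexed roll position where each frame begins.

Answer: 0 2 4 6 8 10 12 14 16 17

Derivation:
Frame 1 starts at roll index 0: rolls=2,3 (sum=5), consumes 2 rolls
Frame 2 starts at roll index 2: rolls=2,3 (sum=5), consumes 2 rolls
Frame 3 starts at roll index 4: rolls=7,3 (sum=10), consumes 2 rolls
Frame 4 starts at roll index 6: rolls=2,8 (sum=10), consumes 2 rolls
Frame 5 starts at roll index 8: rolls=9,0 (sum=9), consumes 2 rolls
Frame 6 starts at roll index 10: rolls=3,7 (sum=10), consumes 2 rolls
Frame 7 starts at roll index 12: rolls=4,0 (sum=4), consumes 2 rolls
Frame 8 starts at roll index 14: rolls=6,1 (sum=7), consumes 2 rolls
Frame 9 starts at roll index 16: roll=10 (strike), consumes 1 roll
Frame 10 starts at roll index 17: 3 remaining rolls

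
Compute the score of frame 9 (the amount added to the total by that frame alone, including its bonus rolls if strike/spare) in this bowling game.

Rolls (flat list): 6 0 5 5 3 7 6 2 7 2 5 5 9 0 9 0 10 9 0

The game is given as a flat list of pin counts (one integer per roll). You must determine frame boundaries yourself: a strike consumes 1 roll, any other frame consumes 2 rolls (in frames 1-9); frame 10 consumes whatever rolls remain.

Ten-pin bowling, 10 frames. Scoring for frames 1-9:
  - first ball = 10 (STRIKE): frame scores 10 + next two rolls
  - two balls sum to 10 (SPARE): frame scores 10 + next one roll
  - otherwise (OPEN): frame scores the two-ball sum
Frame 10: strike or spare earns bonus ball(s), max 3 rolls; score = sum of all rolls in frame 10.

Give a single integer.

Answer: 19

Derivation:
Frame 1: OPEN (6+0=6). Cumulative: 6
Frame 2: SPARE (5+5=10). 10 + next roll (3) = 13. Cumulative: 19
Frame 3: SPARE (3+7=10). 10 + next roll (6) = 16. Cumulative: 35
Frame 4: OPEN (6+2=8). Cumulative: 43
Frame 5: OPEN (7+2=9). Cumulative: 52
Frame 6: SPARE (5+5=10). 10 + next roll (9) = 19. Cumulative: 71
Frame 7: OPEN (9+0=9). Cumulative: 80
Frame 8: OPEN (9+0=9). Cumulative: 89
Frame 9: STRIKE. 10 + next two rolls (9+0) = 19. Cumulative: 108
Frame 10: OPEN. Sum of all frame-10 rolls (9+0) = 9. Cumulative: 117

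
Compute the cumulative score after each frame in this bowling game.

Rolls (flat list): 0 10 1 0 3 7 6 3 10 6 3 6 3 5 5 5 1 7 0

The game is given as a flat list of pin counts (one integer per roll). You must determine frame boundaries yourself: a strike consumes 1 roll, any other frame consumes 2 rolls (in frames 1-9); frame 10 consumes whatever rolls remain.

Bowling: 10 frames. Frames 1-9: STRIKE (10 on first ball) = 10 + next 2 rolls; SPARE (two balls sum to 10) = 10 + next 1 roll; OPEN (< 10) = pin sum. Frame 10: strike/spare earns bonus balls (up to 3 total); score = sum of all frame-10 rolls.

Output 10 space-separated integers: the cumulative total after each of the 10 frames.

Answer: 11 12 28 37 56 65 74 89 95 102

Derivation:
Frame 1: SPARE (0+10=10). 10 + next roll (1) = 11. Cumulative: 11
Frame 2: OPEN (1+0=1). Cumulative: 12
Frame 3: SPARE (3+7=10). 10 + next roll (6) = 16. Cumulative: 28
Frame 4: OPEN (6+3=9). Cumulative: 37
Frame 5: STRIKE. 10 + next two rolls (6+3) = 19. Cumulative: 56
Frame 6: OPEN (6+3=9). Cumulative: 65
Frame 7: OPEN (6+3=9). Cumulative: 74
Frame 8: SPARE (5+5=10). 10 + next roll (5) = 15. Cumulative: 89
Frame 9: OPEN (5+1=6). Cumulative: 95
Frame 10: OPEN. Sum of all frame-10 rolls (7+0) = 7. Cumulative: 102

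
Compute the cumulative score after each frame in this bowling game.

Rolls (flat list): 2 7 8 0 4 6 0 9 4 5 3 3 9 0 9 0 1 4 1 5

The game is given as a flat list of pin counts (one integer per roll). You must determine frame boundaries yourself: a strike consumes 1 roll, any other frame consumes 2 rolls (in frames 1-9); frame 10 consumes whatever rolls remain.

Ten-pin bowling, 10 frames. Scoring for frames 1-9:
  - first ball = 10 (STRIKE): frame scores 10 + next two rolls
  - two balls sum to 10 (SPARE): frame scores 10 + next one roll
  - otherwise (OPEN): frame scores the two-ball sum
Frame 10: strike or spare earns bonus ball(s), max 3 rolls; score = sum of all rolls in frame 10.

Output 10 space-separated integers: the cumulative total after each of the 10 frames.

Answer: 9 17 27 36 45 51 60 69 74 80

Derivation:
Frame 1: OPEN (2+7=9). Cumulative: 9
Frame 2: OPEN (8+0=8). Cumulative: 17
Frame 3: SPARE (4+6=10). 10 + next roll (0) = 10. Cumulative: 27
Frame 4: OPEN (0+9=9). Cumulative: 36
Frame 5: OPEN (4+5=9). Cumulative: 45
Frame 6: OPEN (3+3=6). Cumulative: 51
Frame 7: OPEN (9+0=9). Cumulative: 60
Frame 8: OPEN (9+0=9). Cumulative: 69
Frame 9: OPEN (1+4=5). Cumulative: 74
Frame 10: OPEN. Sum of all frame-10 rolls (1+5) = 6. Cumulative: 80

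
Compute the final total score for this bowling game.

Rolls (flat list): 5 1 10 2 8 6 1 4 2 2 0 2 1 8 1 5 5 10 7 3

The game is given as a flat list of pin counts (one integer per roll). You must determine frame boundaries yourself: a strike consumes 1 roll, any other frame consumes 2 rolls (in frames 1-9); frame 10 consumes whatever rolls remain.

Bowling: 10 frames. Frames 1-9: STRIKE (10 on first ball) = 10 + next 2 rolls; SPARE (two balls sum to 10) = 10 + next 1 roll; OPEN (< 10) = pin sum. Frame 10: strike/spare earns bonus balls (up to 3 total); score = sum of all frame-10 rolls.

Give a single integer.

Answer: 109

Derivation:
Frame 1: OPEN (5+1=6). Cumulative: 6
Frame 2: STRIKE. 10 + next two rolls (2+8) = 20. Cumulative: 26
Frame 3: SPARE (2+8=10). 10 + next roll (6) = 16. Cumulative: 42
Frame 4: OPEN (6+1=7). Cumulative: 49
Frame 5: OPEN (4+2=6). Cumulative: 55
Frame 6: OPEN (2+0=2). Cumulative: 57
Frame 7: OPEN (2+1=3). Cumulative: 60
Frame 8: OPEN (8+1=9). Cumulative: 69
Frame 9: SPARE (5+5=10). 10 + next roll (10) = 20. Cumulative: 89
Frame 10: STRIKE. Sum of all frame-10 rolls (10+7+3) = 20. Cumulative: 109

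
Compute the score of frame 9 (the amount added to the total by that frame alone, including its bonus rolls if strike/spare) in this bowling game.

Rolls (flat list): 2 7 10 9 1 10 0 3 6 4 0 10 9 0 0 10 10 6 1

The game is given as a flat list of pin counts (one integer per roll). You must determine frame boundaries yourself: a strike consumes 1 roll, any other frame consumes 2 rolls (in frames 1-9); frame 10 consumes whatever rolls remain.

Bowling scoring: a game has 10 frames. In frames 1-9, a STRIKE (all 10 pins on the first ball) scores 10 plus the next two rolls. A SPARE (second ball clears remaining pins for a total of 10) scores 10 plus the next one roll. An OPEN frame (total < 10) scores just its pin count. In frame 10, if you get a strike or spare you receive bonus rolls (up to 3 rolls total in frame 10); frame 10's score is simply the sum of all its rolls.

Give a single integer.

Answer: 20

Derivation:
Frame 1: OPEN (2+7=9). Cumulative: 9
Frame 2: STRIKE. 10 + next two rolls (9+1) = 20. Cumulative: 29
Frame 3: SPARE (9+1=10). 10 + next roll (10) = 20. Cumulative: 49
Frame 4: STRIKE. 10 + next two rolls (0+3) = 13. Cumulative: 62
Frame 5: OPEN (0+3=3). Cumulative: 65
Frame 6: SPARE (6+4=10). 10 + next roll (0) = 10. Cumulative: 75
Frame 7: SPARE (0+10=10). 10 + next roll (9) = 19. Cumulative: 94
Frame 8: OPEN (9+0=9). Cumulative: 103
Frame 9: SPARE (0+10=10). 10 + next roll (10) = 20. Cumulative: 123
Frame 10: STRIKE. Sum of all frame-10 rolls (10+6+1) = 17. Cumulative: 140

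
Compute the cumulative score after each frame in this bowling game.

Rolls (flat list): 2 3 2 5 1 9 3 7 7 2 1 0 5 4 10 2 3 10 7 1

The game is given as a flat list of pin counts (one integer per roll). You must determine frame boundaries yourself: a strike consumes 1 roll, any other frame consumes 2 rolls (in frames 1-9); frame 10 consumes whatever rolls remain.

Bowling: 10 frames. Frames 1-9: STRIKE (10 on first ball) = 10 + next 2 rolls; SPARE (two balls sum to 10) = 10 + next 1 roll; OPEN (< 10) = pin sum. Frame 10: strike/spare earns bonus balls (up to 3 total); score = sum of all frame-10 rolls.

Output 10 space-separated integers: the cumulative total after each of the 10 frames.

Frame 1: OPEN (2+3=5). Cumulative: 5
Frame 2: OPEN (2+5=7). Cumulative: 12
Frame 3: SPARE (1+9=10). 10 + next roll (3) = 13. Cumulative: 25
Frame 4: SPARE (3+7=10). 10 + next roll (7) = 17. Cumulative: 42
Frame 5: OPEN (7+2=9). Cumulative: 51
Frame 6: OPEN (1+0=1). Cumulative: 52
Frame 7: OPEN (5+4=9). Cumulative: 61
Frame 8: STRIKE. 10 + next two rolls (2+3) = 15. Cumulative: 76
Frame 9: OPEN (2+3=5). Cumulative: 81
Frame 10: STRIKE. Sum of all frame-10 rolls (10+7+1) = 18. Cumulative: 99

Answer: 5 12 25 42 51 52 61 76 81 99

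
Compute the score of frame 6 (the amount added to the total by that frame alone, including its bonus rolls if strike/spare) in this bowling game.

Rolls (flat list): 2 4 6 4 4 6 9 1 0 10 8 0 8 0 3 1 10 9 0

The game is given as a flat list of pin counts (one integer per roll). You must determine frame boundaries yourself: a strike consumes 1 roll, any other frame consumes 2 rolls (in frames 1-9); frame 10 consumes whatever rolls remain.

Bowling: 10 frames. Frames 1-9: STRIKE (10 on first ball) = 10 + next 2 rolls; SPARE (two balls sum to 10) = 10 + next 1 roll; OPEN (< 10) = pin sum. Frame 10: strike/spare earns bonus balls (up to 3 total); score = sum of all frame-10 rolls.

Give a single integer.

Frame 1: OPEN (2+4=6). Cumulative: 6
Frame 2: SPARE (6+4=10). 10 + next roll (4) = 14. Cumulative: 20
Frame 3: SPARE (4+6=10). 10 + next roll (9) = 19. Cumulative: 39
Frame 4: SPARE (9+1=10). 10 + next roll (0) = 10. Cumulative: 49
Frame 5: SPARE (0+10=10). 10 + next roll (8) = 18. Cumulative: 67
Frame 6: OPEN (8+0=8). Cumulative: 75
Frame 7: OPEN (8+0=8). Cumulative: 83
Frame 8: OPEN (3+1=4). Cumulative: 87

Answer: 8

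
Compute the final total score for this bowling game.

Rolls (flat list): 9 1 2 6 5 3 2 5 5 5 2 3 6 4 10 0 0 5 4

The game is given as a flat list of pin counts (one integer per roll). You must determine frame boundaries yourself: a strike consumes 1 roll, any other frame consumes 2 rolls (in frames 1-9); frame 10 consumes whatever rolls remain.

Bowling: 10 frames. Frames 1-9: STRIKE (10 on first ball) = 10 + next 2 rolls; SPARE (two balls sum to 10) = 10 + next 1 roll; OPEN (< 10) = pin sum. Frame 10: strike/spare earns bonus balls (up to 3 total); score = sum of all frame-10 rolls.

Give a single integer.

Answer: 91

Derivation:
Frame 1: SPARE (9+1=10). 10 + next roll (2) = 12. Cumulative: 12
Frame 2: OPEN (2+6=8). Cumulative: 20
Frame 3: OPEN (5+3=8). Cumulative: 28
Frame 4: OPEN (2+5=7). Cumulative: 35
Frame 5: SPARE (5+5=10). 10 + next roll (2) = 12. Cumulative: 47
Frame 6: OPEN (2+3=5). Cumulative: 52
Frame 7: SPARE (6+4=10). 10 + next roll (10) = 20. Cumulative: 72
Frame 8: STRIKE. 10 + next two rolls (0+0) = 10. Cumulative: 82
Frame 9: OPEN (0+0=0). Cumulative: 82
Frame 10: OPEN. Sum of all frame-10 rolls (5+4) = 9. Cumulative: 91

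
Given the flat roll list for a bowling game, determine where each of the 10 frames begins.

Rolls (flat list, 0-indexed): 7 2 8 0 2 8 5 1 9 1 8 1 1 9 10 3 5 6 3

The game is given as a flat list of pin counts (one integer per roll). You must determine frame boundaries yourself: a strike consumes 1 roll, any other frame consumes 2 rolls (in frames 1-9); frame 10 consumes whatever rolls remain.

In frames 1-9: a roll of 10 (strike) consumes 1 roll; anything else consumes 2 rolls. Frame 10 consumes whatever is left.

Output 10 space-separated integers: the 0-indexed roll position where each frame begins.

Answer: 0 2 4 6 8 10 12 14 15 17

Derivation:
Frame 1 starts at roll index 0: rolls=7,2 (sum=9), consumes 2 rolls
Frame 2 starts at roll index 2: rolls=8,0 (sum=8), consumes 2 rolls
Frame 3 starts at roll index 4: rolls=2,8 (sum=10), consumes 2 rolls
Frame 4 starts at roll index 6: rolls=5,1 (sum=6), consumes 2 rolls
Frame 5 starts at roll index 8: rolls=9,1 (sum=10), consumes 2 rolls
Frame 6 starts at roll index 10: rolls=8,1 (sum=9), consumes 2 rolls
Frame 7 starts at roll index 12: rolls=1,9 (sum=10), consumes 2 rolls
Frame 8 starts at roll index 14: roll=10 (strike), consumes 1 roll
Frame 9 starts at roll index 15: rolls=3,5 (sum=8), consumes 2 rolls
Frame 10 starts at roll index 17: 2 remaining rolls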